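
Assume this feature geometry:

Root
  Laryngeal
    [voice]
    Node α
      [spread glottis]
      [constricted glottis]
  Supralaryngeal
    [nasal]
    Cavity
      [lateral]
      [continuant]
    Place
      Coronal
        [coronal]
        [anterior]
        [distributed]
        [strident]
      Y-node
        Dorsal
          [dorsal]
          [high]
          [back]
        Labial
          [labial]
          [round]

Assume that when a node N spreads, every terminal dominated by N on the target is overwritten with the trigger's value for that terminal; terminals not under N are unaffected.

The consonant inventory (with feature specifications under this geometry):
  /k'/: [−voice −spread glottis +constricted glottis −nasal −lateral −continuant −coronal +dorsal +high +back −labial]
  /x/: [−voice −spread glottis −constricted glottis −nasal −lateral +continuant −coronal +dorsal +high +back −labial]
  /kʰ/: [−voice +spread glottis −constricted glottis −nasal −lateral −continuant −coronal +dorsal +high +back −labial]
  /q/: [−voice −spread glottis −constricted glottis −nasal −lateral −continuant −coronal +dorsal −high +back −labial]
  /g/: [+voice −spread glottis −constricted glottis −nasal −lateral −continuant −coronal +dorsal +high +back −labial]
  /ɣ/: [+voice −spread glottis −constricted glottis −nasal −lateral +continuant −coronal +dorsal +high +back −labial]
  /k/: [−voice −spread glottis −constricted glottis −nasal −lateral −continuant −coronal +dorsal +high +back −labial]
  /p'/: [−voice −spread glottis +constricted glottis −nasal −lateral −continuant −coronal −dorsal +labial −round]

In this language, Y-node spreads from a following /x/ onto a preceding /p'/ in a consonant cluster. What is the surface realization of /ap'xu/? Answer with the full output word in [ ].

[ak'xu]

The Y-node node dominates the terminals [dorsal], [high], [back], [labial], [round].
The target acquires /x/'s values for everything under Y-node — [+dorsal], [+high], [+back], [−labial] — while keeping its own [voice], [spread glottis], [constricted glottis], ….
This feature bundle is that of [k'], so /ap'xu/ surfaces as [ak'xu].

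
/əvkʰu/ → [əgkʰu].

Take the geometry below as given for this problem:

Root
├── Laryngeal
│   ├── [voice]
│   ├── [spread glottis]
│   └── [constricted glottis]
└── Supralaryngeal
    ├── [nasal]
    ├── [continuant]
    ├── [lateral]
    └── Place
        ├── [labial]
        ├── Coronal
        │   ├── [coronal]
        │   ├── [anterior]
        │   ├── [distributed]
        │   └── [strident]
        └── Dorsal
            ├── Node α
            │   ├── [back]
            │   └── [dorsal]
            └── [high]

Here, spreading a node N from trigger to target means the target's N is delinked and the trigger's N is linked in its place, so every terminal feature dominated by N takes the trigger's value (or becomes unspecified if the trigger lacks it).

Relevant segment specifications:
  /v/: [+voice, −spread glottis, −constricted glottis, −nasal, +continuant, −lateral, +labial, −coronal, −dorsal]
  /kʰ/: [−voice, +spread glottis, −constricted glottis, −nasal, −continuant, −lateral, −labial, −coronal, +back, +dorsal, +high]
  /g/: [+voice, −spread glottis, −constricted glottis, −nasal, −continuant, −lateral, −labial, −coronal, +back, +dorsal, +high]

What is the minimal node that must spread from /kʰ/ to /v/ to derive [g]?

Comparing /v/ with its surface form [g], the features that change are [continuant], [labial], [dorsal], [high], [back].
Tracing each changed feature up the tree, the paths first meet at Supralaryngeal; any lower node misses at least one of them.
If Supralaryngeal spreads, every terminal under it takes /kʰ/'s value, producing [g] as observed.
[voice], [spread glottis] — on which /kʰ/ differs from /v/ — are unchanged, so Root cannot have spread; the constituent is no larger than Supralaryngeal.

Supralaryngeal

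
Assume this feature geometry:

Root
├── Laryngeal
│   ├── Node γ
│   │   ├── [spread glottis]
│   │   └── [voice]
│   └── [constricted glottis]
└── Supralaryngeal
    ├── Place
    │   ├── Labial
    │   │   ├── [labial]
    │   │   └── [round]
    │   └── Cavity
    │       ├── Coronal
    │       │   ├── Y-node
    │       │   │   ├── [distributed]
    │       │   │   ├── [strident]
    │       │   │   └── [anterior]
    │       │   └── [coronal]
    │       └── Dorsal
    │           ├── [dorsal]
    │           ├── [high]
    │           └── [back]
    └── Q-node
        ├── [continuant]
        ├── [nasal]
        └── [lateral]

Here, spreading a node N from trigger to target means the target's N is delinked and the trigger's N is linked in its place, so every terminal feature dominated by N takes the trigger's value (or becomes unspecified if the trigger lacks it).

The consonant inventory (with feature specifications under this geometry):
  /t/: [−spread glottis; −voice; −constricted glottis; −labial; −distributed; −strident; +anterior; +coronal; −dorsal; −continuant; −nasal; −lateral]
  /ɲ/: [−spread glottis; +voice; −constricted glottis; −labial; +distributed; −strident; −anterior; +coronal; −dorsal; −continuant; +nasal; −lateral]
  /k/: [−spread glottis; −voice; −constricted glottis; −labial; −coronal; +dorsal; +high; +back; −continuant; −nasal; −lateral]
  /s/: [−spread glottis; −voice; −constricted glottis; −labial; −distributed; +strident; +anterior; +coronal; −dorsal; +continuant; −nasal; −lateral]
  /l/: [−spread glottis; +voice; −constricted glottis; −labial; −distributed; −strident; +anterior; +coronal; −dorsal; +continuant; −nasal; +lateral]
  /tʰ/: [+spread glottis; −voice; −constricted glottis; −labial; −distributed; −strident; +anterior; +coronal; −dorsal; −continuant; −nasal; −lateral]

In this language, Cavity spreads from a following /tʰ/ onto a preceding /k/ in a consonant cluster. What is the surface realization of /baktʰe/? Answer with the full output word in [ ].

The Cavity node dominates the terminals [distributed], [strident], [anterior], [coronal], [dorsal], [high], [back].
After delinking /k/'s Cavity and linking /tʰ/'s, the affected terminals become [−distributed], [−strident], [+anterior], [+coronal], [−dorsal]; [spread glottis], [voice], [constricted glottis], … (outside Cavity) are retained from /k/.
The resulting bundle matches /t/ in the inventory; substituting it for /k/ gives [battʰe].

[battʰe]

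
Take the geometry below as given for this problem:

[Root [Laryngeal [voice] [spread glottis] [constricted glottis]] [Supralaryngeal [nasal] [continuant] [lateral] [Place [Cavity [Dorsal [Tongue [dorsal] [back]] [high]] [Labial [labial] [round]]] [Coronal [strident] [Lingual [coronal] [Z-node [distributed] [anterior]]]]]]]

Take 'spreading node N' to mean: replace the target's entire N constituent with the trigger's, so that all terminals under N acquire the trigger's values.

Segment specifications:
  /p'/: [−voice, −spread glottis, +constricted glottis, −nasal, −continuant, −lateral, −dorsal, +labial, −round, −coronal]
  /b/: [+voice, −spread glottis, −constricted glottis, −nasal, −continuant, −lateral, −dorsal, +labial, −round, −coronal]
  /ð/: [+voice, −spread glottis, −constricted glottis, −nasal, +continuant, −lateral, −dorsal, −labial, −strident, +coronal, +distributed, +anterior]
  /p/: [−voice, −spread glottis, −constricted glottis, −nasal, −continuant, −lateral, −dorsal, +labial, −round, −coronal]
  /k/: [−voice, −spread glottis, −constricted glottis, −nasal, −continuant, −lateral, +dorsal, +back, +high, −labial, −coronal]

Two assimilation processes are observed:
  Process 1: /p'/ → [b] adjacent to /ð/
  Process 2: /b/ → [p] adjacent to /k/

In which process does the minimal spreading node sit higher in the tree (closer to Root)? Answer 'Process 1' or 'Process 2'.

Process 1

Process 1 alters [voice], [constricted glottis]; the lowest common ancestor is Laryngeal (depth 1 from Root).
Process 2 alters [voice]; the lowest dominating node is [voice] (depth 2 from Root).
Laryngeal is closer to Root than [voice], so Process 1 spreads the higher node.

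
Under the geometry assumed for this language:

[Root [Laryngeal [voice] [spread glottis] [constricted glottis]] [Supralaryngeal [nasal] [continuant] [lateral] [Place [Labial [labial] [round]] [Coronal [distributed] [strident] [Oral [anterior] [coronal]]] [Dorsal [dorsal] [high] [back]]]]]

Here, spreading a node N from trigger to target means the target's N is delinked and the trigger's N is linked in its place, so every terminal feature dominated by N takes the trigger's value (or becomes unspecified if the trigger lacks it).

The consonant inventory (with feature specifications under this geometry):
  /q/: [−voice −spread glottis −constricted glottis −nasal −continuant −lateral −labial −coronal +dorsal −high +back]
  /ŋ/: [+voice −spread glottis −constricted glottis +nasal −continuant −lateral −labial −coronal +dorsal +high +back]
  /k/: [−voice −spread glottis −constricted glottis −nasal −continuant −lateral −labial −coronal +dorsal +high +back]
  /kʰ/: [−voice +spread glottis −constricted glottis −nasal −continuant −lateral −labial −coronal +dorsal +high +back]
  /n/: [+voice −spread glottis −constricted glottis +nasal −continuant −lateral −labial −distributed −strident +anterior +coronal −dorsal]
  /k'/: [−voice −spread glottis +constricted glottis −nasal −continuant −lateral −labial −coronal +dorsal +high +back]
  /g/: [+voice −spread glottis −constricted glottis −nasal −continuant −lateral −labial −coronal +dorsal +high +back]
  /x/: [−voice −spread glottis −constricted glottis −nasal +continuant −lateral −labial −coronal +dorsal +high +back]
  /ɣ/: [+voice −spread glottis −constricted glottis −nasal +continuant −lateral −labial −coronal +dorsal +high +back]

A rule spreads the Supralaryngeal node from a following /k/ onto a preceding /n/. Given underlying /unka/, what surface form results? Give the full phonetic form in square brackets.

Supralaryngeal immediately or transitively dominates [nasal], [continuant], [lateral], [labial], [round], [distributed], [strident], [anterior], [coronal], [dorsal], [high], [back].
The target acquires /k/'s values for everything under Supralaryngeal — [−nasal], [−continuant], [−lateral], [−labial], [−coronal], [+dorsal], [+high], [+back] — while keeping its own [voice], [spread glottis], [constricted glottis].
The resulting bundle matches /g/ in the inventory; substituting it for /n/ gives [ugka].

[ugka]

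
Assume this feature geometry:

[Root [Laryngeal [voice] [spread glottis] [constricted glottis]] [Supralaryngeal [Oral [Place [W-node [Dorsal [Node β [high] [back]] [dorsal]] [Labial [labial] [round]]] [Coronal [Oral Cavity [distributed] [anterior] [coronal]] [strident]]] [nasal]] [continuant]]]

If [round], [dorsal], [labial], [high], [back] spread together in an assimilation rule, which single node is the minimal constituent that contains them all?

W-node

[round]: Root > Supralaryngeal > Oral > Place > W-node > Labial > [round].
[dorsal]: Root > Supralaryngeal > Oral > Place > W-node > Dorsal > [dorsal].
[labial]: Root > Supralaryngeal > Oral > Place > W-node > Labial > [labial].
[high]: Root > Supralaryngeal > Oral > Place > W-node > Dorsal > Node β > [high].
[back]: Root > Supralaryngeal > Oral > Place > W-node > Dorsal > Node β > [back].
The listed terminals split across distinct daughters of W-node, so W-node itself is the smallest node containing them all.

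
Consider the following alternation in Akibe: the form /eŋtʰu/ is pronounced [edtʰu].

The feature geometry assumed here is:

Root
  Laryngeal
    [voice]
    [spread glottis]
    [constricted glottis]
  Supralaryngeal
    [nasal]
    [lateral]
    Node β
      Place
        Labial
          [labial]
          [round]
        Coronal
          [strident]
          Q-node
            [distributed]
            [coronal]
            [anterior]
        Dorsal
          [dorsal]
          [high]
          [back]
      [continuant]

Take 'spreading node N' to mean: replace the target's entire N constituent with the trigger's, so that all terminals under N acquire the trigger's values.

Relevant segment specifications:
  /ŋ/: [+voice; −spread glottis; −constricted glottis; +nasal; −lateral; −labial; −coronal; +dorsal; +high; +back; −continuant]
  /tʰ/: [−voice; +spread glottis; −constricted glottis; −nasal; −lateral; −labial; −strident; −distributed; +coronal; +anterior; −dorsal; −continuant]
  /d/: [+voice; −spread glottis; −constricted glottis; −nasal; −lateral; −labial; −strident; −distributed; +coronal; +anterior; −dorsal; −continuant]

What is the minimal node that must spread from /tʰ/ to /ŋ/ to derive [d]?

Supralaryngeal

Feature comparison: [nasal], [coronal], [anterior], [distributed], [strident], [dorsal], [high], [back] differ between /ŋ/ and [d]; the remaining terminals match.
Tracing each changed feature up the tree, the paths first meet at Supralaryngeal; any lower node misses at least one of them.
Spreading Supralaryngeal from /tʰ/ overwrites each of those terminals with /tʰ/'s values, yielding exactly [d].
Since [spread glottis], [voice] are preserved even though /tʰ/ disagrees there, no node above Supralaryngeal spread.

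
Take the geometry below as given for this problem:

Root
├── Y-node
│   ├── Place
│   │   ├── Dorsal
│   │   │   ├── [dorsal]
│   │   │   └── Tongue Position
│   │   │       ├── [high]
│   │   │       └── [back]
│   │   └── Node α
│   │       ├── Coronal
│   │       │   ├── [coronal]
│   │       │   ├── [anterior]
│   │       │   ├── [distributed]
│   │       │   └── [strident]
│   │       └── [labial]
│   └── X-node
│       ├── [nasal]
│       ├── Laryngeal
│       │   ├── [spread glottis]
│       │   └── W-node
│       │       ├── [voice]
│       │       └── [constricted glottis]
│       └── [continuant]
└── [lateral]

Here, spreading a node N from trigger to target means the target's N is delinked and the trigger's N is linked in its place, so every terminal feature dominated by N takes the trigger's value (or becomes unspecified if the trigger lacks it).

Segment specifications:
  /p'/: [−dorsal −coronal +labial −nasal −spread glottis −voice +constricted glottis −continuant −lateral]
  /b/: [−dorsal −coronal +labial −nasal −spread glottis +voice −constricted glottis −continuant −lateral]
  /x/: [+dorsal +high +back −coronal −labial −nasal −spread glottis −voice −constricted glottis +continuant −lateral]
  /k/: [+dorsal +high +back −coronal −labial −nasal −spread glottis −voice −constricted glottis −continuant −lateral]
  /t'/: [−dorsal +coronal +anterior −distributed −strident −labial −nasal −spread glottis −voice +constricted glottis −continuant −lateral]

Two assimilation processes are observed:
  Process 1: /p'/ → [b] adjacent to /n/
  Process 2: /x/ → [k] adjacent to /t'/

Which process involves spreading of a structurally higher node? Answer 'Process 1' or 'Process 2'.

Process 1 alters [voice], [constricted glottis]; the lowest common ancestor is W-node (depth 4 from Root).
Process 2 alters [continuant]; the lowest dominating node is [continuant] (depth 3 from Root).
[continuant] (depth 3) sits above W-node (depth 4), making Process 2 the one with the higher spreading node.

Process 2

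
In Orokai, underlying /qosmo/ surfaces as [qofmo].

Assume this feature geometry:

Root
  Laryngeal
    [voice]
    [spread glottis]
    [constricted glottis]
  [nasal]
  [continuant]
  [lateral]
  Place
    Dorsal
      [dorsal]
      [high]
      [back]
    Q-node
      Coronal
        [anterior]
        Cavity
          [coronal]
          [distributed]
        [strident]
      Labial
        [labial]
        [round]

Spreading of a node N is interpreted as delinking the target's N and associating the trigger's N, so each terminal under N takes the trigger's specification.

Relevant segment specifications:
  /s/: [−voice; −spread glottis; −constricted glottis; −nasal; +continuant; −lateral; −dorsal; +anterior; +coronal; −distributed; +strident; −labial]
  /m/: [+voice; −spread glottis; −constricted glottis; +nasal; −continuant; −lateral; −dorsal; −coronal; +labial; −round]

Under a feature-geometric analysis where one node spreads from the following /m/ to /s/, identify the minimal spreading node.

/s/ and [f] differ in [labial], [round], [coronal], [anterior], [distributed], [strident]; every other specified feature is identical.
In this geometry the lowest node dominating all of them is Q-node: every daughter of Q-node dominates only a proper subset, so no lower node suffices.
Delinking /s/'s Q-node and associating /m/'s Q-node gives precisely the feature bundle of [f].
[nasal], [continuant] stay as in /s/ although /m/ differs there, so no node dominating them spread; among the remaining candidates Q-node is the lowest that derives the output.

Q-node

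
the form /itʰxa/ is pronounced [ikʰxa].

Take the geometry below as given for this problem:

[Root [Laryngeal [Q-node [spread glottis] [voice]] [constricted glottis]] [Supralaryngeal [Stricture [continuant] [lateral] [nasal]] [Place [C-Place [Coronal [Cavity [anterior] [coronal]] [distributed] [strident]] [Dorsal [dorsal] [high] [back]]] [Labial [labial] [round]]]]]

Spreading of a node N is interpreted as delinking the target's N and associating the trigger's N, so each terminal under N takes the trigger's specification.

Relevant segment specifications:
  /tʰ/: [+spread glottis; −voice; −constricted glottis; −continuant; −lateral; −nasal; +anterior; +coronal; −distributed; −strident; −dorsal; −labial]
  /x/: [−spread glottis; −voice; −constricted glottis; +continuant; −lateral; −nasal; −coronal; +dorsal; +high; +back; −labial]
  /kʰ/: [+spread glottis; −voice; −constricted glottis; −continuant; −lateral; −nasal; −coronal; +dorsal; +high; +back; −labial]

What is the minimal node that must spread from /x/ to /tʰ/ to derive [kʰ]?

C-Place

The alternation /tʰ/ → [kʰ] changes [coronal], [anterior], [distributed], [strident], [dorsal], [high], [back] and nothing else.
These terminals are all dominated by C-Place, and no proper subconstituent of C-Place covers them all; C-Place is their lowest common ancestor.
If C-Place spreads, every terminal under it takes /x/'s value, producing [kʰ] as observed.
Features on which the two segments disagree outside C-Place, such as [continuant], [spread glottis], are unchanged — nothing dominating them spread, and C-Place is the minimal sufficient constituent.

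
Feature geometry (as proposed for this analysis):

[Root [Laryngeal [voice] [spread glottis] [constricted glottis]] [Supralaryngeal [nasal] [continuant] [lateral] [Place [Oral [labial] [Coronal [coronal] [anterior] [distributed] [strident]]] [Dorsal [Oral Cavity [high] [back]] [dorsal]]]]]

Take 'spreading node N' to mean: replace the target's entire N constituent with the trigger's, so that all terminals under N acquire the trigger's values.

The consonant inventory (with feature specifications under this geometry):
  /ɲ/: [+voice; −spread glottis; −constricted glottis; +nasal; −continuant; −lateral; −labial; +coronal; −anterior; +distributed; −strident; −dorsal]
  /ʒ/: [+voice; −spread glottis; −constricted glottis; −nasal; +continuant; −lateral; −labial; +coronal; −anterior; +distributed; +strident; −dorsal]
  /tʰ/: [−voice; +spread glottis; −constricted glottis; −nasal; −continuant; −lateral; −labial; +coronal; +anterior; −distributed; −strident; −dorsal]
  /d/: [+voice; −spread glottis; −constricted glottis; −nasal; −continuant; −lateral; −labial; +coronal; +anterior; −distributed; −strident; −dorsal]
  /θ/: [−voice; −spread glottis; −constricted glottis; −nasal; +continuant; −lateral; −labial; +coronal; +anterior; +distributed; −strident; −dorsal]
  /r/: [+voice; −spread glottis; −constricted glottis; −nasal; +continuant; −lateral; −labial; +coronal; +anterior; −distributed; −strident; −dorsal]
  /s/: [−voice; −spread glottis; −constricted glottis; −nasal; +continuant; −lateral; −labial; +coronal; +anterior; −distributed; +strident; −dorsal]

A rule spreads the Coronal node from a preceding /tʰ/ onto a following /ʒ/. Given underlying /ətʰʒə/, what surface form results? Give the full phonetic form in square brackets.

Terminals under Coronal in this geometry: [coronal], [anterior], [distributed], [strident].
Spreading Coronal from /tʰ/ onto /ʒ/ replaces those values with /tʰ/'s: [+coronal], [+anterior], [−distributed], [−strident]. Features outside Coronal ([voice], [spread glottis], [constricted glottis], …) stay as in /ʒ/.
This feature bundle is that of [r], so /ətʰʒə/ surfaces as [ətʰrə].

[ətʰrə]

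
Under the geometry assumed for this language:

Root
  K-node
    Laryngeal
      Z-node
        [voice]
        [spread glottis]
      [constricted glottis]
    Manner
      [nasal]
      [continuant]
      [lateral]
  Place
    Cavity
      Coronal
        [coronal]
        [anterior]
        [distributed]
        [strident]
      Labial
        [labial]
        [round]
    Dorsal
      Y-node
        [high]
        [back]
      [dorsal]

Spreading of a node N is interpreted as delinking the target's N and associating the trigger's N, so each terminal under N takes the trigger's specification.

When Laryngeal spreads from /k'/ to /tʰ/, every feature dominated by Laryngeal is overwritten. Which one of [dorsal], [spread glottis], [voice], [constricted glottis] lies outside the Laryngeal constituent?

Under this geometry, Laryngeal contains [voice], [spread glottis], [constricted glottis].
Of the listed options, [voice], [spread glottis], [constricted glottis] are among these and would be overwritten by spreading Laryngeal.
[dorsal] is not within the Laryngeal subtree (it hangs from Dorsal), so /tʰ/'s [dorsal] value survives.

[dorsal]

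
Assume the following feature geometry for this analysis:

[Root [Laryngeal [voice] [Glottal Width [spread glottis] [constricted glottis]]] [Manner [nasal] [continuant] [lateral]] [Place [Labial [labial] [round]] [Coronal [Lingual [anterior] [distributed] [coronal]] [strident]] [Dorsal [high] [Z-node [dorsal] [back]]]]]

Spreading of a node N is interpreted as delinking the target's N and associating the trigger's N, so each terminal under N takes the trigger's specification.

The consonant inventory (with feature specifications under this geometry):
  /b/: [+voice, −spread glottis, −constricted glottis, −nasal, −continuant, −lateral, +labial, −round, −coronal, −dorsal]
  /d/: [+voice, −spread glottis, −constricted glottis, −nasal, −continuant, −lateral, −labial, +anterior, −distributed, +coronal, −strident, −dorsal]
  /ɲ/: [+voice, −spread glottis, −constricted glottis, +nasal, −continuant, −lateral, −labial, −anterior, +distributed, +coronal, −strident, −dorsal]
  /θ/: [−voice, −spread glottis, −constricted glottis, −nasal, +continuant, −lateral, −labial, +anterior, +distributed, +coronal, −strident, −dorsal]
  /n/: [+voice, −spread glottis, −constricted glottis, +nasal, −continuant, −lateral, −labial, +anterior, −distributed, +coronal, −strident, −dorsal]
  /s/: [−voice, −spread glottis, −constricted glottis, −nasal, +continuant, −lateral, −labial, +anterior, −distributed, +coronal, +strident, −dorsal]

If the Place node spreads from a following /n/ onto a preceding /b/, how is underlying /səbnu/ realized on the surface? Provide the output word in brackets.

[sədnu]

The Place node dominates the terminals [labial], [round], [anterior], [distributed], [coronal], [strident], [high], [dorsal], [back].
The target acquires /n/'s values for everything under Place — [−labial], [+anterior], [−distributed], [+coronal], [−strident], [−dorsal] — while keeping its own [voice], [spread glottis], [constricted glottis], ….
The resulting bundle matches /d/ in the inventory; substituting it for /b/ gives [sədnu].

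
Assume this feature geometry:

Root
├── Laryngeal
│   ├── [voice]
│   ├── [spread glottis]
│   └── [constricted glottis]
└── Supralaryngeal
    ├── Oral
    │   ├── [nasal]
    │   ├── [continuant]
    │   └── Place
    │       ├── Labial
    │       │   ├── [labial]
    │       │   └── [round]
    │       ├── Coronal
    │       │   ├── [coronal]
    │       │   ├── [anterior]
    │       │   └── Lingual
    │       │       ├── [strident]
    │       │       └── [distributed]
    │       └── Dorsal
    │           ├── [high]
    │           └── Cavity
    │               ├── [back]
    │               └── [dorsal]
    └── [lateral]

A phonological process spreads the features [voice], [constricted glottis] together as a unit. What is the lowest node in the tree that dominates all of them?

[voice]: Root / Laryngeal / [voice].
[constricted glottis]: Root / Laryngeal / [constricted glottis].
The lowest node appearing on every path is Laryngeal; each proper daughter of Laryngeal fails to dominate at least one of the listed features.

Laryngeal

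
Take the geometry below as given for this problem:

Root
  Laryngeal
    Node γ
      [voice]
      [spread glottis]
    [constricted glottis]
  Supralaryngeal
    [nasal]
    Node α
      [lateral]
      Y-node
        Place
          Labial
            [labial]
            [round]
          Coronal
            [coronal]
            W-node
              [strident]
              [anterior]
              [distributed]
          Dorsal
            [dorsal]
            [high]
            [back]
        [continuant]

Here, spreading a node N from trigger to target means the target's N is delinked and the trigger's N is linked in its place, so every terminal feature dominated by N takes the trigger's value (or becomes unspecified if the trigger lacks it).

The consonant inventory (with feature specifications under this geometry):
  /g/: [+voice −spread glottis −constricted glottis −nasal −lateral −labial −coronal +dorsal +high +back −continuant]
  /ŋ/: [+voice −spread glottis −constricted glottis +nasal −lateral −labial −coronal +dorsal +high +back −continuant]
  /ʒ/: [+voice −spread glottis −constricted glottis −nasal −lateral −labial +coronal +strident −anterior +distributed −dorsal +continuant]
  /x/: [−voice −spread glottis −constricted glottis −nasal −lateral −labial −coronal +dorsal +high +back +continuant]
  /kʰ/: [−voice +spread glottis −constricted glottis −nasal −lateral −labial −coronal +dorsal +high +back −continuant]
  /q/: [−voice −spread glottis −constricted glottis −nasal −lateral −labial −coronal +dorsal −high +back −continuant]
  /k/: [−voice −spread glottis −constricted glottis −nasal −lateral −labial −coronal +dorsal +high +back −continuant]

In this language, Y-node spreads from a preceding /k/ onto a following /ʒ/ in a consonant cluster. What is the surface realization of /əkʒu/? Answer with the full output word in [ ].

[əkgu]

Terminals under Y-node in this geometry: [labial], [round], [coronal], [strident], [anterior], [distributed], [dorsal], [high], [back], [continuant].
The target acquires /k/'s values for everything under Y-node — [−labial], [−coronal], [+dorsal], [+high], [+back], [−continuant] — while keeping its own [voice], [spread glottis], [constricted glottis], ….
The resulting bundle matches /g/ in the inventory; substituting it for /ʒ/ gives [əkgu].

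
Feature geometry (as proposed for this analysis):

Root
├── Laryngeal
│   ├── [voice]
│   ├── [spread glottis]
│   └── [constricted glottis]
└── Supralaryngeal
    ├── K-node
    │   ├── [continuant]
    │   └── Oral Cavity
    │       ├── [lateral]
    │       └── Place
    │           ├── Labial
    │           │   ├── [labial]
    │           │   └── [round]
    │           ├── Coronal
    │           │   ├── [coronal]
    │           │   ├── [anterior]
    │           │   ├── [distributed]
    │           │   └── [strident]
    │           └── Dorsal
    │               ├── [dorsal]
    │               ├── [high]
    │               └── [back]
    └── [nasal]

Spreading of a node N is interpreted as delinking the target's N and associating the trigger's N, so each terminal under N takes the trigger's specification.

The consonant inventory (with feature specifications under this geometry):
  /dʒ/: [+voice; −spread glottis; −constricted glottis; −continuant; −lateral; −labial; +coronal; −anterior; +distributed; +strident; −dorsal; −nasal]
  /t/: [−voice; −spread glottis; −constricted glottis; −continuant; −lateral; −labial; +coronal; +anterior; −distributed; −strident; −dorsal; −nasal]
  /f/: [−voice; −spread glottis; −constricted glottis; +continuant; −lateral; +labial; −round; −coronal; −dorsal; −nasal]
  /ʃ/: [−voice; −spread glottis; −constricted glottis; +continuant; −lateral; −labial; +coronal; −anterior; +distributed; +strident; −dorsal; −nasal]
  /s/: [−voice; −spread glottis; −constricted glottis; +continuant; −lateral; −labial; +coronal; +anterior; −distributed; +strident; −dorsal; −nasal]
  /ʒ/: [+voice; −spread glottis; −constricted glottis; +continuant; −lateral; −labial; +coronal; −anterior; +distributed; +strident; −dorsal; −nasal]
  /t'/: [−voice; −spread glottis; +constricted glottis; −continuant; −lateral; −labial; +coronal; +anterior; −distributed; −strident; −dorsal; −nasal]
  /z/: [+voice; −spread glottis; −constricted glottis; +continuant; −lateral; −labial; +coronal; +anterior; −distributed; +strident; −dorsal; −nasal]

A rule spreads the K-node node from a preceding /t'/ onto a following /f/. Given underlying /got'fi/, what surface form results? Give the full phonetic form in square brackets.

[got'ti]

Terminals under K-node in this geometry: [continuant], [lateral], [labial], [round], [coronal], [anterior], [distributed], [strident], [dorsal], [high], [back].
The target acquires /t'/'s values for everything under K-node — [−continuant], [−lateral], [−labial], [+coronal], [+anterior], [−distributed], [−strident], [−dorsal] — while keeping its own [voice], [spread glottis], [constricted glottis], ….
This feature bundle is that of [t], so /got'fi/ surfaces as [got'ti].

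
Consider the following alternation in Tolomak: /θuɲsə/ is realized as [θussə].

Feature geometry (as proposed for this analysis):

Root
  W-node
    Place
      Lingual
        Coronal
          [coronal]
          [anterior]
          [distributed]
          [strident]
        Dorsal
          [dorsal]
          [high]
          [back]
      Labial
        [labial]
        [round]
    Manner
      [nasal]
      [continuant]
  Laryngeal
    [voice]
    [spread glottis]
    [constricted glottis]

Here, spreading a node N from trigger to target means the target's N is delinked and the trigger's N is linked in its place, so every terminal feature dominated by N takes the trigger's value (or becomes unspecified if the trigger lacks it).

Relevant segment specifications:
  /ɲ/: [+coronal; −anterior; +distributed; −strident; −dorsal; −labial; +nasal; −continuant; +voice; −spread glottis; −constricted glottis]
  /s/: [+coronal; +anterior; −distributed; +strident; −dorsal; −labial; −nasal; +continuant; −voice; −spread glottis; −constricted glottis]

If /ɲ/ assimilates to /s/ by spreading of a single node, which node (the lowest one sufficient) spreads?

Feature comparison: [voice], [nasal], [continuant], [anterior], [distributed], [strident] differ between /ɲ/ and [s]; the remaining terminals match.
The smallest constituent containing every changed terminal is Root — each of its daughters lacks at least one of the affected features.
If Root spreads, every terminal under it takes /s/'s value, producing [s] as observed.

Root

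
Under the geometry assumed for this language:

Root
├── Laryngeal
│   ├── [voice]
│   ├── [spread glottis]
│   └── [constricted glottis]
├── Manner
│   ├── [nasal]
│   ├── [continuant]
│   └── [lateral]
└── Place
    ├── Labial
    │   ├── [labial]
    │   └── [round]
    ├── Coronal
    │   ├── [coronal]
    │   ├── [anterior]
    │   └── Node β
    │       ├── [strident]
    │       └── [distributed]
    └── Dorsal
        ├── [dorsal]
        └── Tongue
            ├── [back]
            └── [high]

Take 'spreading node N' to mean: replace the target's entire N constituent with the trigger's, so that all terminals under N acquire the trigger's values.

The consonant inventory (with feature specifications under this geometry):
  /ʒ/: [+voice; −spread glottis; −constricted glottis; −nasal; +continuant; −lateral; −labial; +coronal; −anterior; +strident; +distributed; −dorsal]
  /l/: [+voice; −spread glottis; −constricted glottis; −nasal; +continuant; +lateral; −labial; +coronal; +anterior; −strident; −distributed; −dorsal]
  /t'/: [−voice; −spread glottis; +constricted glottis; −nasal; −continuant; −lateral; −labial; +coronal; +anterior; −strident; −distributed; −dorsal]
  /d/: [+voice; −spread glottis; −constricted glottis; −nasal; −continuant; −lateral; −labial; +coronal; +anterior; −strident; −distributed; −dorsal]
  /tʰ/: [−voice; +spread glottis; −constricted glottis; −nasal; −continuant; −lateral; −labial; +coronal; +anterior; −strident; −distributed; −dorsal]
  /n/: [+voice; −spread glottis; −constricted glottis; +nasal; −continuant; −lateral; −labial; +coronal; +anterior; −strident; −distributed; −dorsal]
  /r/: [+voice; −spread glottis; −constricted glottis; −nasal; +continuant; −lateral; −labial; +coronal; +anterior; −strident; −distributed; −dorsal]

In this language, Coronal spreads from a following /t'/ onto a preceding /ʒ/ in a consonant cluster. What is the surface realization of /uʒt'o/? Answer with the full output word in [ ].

Terminals under Coronal in this geometry: [coronal], [anterior], [strident], [distributed].
Spreading Coronal from /t'/ onto /ʒ/ replaces those values with /t'/'s: [+coronal], [+anterior], [−strident], [−distributed]. Features outside Coronal ([voice], [spread glottis], [constricted glottis], …) stay as in /ʒ/.
Among the inventory, only /r/ has exactly this specification, giving the surface form [urt'o].

[urt'o]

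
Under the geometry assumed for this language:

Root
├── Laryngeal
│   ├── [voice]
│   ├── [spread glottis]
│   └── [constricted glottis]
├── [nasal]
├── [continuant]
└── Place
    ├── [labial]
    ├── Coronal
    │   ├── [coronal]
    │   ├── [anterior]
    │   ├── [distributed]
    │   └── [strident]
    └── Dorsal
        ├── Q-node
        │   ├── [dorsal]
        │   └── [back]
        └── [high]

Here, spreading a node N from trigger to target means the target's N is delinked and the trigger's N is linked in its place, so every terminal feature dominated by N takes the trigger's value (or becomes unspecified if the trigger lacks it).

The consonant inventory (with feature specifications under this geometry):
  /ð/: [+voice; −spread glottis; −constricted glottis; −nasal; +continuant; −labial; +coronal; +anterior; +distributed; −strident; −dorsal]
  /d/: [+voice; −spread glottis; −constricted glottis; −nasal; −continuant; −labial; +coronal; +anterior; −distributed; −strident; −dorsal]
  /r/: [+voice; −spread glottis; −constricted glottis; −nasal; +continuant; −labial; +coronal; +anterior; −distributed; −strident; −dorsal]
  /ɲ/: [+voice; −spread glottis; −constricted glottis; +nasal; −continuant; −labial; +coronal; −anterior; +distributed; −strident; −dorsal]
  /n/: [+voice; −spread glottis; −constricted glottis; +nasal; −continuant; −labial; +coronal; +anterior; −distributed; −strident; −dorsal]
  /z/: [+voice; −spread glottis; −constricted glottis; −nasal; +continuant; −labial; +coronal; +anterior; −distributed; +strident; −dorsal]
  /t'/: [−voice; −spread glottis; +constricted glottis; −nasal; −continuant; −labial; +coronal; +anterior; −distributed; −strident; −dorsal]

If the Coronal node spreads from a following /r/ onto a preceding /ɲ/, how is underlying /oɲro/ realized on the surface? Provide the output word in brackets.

[onro]

Coronal immediately or transitively dominates [coronal], [anterior], [distributed], [strident].
Spreading Coronal from /r/ onto /ɲ/ replaces those values with /r/'s: [+coronal], [+anterior], [−distributed], [−strident]. Features outside Coronal ([voice], [spread glottis], [constricted glottis], …) stay as in /ɲ/.
The resulting bundle matches /n/ in the inventory; substituting it for /ɲ/ gives [onro].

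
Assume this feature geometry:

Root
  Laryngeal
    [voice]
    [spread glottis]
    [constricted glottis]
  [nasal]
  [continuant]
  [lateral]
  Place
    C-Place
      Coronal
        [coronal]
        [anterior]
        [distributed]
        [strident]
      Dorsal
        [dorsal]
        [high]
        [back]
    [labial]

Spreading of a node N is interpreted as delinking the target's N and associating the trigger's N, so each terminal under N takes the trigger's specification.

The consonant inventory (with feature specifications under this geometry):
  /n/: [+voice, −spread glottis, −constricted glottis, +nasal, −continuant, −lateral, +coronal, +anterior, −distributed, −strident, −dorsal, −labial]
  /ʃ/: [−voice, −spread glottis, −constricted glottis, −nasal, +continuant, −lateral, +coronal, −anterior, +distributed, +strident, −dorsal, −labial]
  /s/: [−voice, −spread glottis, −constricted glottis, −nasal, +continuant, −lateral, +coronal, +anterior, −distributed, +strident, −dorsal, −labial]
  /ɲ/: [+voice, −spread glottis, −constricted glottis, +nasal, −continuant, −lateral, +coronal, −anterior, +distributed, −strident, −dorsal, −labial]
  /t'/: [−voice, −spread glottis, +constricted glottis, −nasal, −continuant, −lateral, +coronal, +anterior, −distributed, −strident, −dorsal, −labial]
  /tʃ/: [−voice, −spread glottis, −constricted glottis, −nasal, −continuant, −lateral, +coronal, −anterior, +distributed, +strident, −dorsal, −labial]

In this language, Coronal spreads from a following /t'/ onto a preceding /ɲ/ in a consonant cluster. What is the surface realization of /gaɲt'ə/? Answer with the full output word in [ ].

Terminals under Coronal in this geometry: [coronal], [anterior], [distributed], [strident].
After delinking /ɲ/'s Coronal and linking /t'/'s, the affected terminals become [+coronal], [+anterior], [−distributed], [−strident]; [voice], [spread glottis], [constricted glottis], … (outside Coronal) are retained from /ɲ/.
The resulting bundle matches /n/ in the inventory; substituting it for /ɲ/ gives [gant'ə].

[gant'ə]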